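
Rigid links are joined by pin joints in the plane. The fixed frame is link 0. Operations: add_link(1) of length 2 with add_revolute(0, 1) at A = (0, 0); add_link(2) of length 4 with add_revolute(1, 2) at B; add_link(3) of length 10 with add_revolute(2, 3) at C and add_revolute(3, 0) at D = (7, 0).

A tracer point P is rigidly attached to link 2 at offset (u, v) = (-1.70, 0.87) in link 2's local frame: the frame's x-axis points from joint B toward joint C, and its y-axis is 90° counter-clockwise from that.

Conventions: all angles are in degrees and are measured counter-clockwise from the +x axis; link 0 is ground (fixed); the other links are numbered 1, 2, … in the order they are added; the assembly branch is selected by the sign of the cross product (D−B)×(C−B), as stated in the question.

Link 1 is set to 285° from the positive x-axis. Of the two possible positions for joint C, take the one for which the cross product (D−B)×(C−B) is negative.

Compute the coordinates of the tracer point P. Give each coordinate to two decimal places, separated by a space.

A=(0,0), D=(7.00,0)
B = A + 2.00·(cos285°, sin285°) = (0.5176, -1.9319)
|BD| = 6.7641
circle(B,4.00) ∩ circle(D,10.00): a=-2.8272, h=2.8297
  candidates: C₊=(-3.0000,-0.0275) cross=19.140; C₋=(-1.3836,-5.4511) cross=-19.140
  branch - wants cross < 0 → take C=(-1.3836,-5.4511) (cross=-19.140)
ex = (C−B)/|BC| = (-0.4753,-0.8798); ey = (0.8798,-0.4753)
P = B + -1.70·ex + 0.87·ey = (2.0911,-0.8497)

2.09 -0.85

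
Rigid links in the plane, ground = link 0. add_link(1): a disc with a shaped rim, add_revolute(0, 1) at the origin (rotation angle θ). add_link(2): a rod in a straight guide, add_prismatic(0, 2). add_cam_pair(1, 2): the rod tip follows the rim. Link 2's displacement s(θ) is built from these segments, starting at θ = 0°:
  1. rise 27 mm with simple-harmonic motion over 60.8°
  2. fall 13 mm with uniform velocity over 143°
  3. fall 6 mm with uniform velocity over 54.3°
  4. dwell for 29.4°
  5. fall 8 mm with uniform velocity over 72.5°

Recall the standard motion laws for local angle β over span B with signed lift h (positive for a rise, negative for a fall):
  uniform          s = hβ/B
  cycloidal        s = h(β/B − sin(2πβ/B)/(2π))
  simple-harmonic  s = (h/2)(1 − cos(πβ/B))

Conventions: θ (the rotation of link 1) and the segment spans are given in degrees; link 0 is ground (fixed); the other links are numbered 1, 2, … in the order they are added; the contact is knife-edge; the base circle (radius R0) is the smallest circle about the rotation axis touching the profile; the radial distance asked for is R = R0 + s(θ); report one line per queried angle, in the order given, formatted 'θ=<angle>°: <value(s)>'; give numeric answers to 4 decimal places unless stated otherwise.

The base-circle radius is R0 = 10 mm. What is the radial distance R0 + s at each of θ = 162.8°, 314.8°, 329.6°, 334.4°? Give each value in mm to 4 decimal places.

segment 1 (0° to 60.8°, simple-harmonic, h = 27) is passed completely: s = 0.0000 + (27) = 27.0000
θ = 162.8° falls in segment 2 (60.8° to 203.8°, uniform, h = -13): β = 162.8 − 60.8 = 102°, B = 143°; Δs = -13·102/143 = -9.2727; s = 27.0000 − 9.2727 = 17.7273
segment 2 (60.8° to 203.8°, uniform, h = -13) is passed completely: s = 27.0000 + (-13) = 14.0000
segment 3 (203.8° to 258.1°, uniform, h = -6) is passed completely: s = 14.0000 + (-6) = 8.0000
segment 4 (258.1° to 287.5°, dwell): s unchanged at 8.0000
θ = 314.8° falls in segment 5 (287.5° to 360°, uniform, h = -8): β = 314.8 − 287.5 = 27.3°, B = 72.5°; Δs = -8·27.3/72.5 = -3.0124; s = 8.0000 − 3.0124 = 4.9876
θ = 329.6° falls in segment 5 (287.5° to 360°, uniform, h = -8): β = 329.6 − 287.5 = 42.1°, B = 72.5°; Δs = -8·42.1/72.5 = -4.6455; s = 8.0000 − 4.6455 = 3.3545
θ = 334.4° falls in segment 5 (287.5° to 360°, uniform, h = -8): β = 334.4 − 287.5 = 46.9°, B = 72.5°; Δs = -8·46.9/72.5 = -5.1752; s = 8.0000 − 5.1752 = 2.8248
θ=162.8°: R = R0 + s = 10 + 17.7273 = 27.7273
θ=314.8°: R = R0 + s = 10 + 4.9876 = 14.9876
θ=329.6°: R = R0 + s = 10 + 3.3545 = 13.3545
θ=334.4°: R = R0 + s = 10 + 2.8248 = 12.8248

θ=162.8°: 27.7273
θ=314.8°: 14.9876
θ=329.6°: 13.3545
θ=334.4°: 12.8248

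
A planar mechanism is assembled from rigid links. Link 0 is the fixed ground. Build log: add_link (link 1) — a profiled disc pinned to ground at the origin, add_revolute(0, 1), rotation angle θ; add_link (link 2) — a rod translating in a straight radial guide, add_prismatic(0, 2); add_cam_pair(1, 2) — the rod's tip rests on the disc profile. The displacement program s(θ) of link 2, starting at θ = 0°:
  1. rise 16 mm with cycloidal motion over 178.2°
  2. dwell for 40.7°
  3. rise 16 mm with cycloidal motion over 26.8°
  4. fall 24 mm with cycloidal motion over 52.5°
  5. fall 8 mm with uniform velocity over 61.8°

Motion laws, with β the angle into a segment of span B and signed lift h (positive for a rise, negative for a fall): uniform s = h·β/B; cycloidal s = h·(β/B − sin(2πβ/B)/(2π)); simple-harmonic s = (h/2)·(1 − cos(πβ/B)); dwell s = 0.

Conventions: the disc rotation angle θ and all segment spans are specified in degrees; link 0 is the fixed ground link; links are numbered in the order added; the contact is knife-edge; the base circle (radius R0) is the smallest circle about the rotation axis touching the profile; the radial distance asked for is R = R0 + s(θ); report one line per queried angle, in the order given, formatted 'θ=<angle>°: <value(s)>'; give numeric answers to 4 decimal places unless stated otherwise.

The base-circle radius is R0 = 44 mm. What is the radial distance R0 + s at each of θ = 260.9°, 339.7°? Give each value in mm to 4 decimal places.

seg 1 [0°–178.2°] cycloidal, h=16: full span → s += 16 → s = 16.0000
seg 2 [178.2°–218.9°] dwell: s stays 16.0000
seg 3 [218.9°–245.7°] cycloidal, h=16: full span → s += 16 → s = 32.0000
seg 4 [245.7°–298.2°] cycloidal, h=-24: θ=260.9° here. β=15.2, B=52.5. -24·(0.2895 − sin(2π·0.2895)/(2π)) = -3.2460 → s = 28.7540
seg 4 [245.7°–298.2°] cycloidal, h=-24: full span → s += -24 → s = 8.0000
seg 5 [298.2°–360°] uniform, h=-8: θ=339.7° here. β=41.5, B=61.8. -8·41.5/61.8 = -5.3722 → s = 2.6278
θ=260.9°: R = R0 + s = 44 + 28.7540 = 72.7540
θ=339.7°: R = R0 + s = 44 + 2.6278 = 46.6278

θ=260.9°: 72.7540
θ=339.7°: 46.6278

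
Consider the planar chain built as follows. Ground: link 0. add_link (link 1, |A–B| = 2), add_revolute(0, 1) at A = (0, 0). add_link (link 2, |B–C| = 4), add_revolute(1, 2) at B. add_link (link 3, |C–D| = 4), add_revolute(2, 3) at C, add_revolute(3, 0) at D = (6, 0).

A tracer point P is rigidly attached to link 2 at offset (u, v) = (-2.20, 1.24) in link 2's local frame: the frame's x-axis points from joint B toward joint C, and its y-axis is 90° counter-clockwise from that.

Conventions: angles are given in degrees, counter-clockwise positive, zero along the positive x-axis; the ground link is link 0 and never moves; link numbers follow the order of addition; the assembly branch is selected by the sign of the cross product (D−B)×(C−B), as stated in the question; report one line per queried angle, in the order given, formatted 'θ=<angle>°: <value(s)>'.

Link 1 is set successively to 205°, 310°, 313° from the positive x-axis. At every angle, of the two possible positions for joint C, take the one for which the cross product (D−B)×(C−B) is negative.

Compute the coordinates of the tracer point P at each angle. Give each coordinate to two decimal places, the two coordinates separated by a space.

A=(0,0), D=(6.00,0)
θ=205°: B = A + 2.00·(cos205°, sin205°) = (-1.8126, -0.8452)
θ=205°: |BD| = 7.8582
θ=205°: circle(B,4.00) ∩ circle(D,4.00): a=3.9291, h=0.7498
θ=205°:   candidates: C₊=(2.0130,0.3228) cross=5.892; C₋=(2.1743,-1.1680) cross=-5.892
θ=205°:   branch - wants cross < 0 → take C=(2.1743,-1.1680) (cross=-5.892)
θ=205°: ex = (C−B)/|BC| = (0.9967,-0.0807); ey = (0.0807,0.9967)
θ=205°: P = B + -2.20·ex + 1.24·ey = (-3.9054,0.5683)
θ=310°: B = A + 2.00·(cos310°, sin310°) = (1.2856, -1.5321)
θ=310°: |BD| = 4.9571
θ=310°: circle(B,4.00) ∩ circle(D,4.00): a=2.4786, h=3.1395
θ=310°:   candidates: C₊=(2.6725,2.2198) cross=15.563; C₋=(4.6131,-3.7519) cross=-15.563
θ=310°:   branch - wants cross < 0 → take C=(4.6131,-3.7519) (cross=-15.563)
θ=310°: ex = (C−B)/|BC| = (0.8319,-0.5549); ey = (0.5549,0.8319)
θ=310°: P = B + -2.20·ex + 1.24·ey = (0.1436,0.7203)
θ=313°: B = A + 2.00·(cos313°, sin313°) = (1.3640, -1.4627)
θ=313°: |BD| = 4.8613
θ=313°: circle(B,4.00) ∩ circle(D,4.00): a=2.4306, h=3.1768
θ=313°:   candidates: C₊=(2.7261,2.2982) cross=15.443; C₋=(4.6379,-3.7609) cross=-15.443
θ=313°:   branch - wants cross < 0 → take C=(4.6379,-3.7609) (cross=-15.443)
θ=313°: ex = (C−B)/|BC| = (0.8185,-0.5746); ey = (0.5746,0.8185)
θ=313°: P = B + -2.20·ex + 1.24·ey = (0.2758,0.8162)

θ=205°: -3.91 0.57
θ=310°: 0.14 0.72
θ=313°: 0.28 0.82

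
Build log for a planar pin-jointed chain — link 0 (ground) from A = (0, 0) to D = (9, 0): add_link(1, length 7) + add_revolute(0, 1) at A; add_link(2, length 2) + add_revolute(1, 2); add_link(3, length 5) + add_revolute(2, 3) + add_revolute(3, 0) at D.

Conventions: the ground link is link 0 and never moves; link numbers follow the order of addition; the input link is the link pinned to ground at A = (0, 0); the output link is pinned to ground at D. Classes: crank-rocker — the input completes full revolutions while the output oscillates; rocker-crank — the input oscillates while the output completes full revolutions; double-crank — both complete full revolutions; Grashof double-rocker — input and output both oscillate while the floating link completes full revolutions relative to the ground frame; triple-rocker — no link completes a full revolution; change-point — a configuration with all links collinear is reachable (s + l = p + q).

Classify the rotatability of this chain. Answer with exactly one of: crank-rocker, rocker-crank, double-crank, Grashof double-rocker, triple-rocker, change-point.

lengths: ground=9, input=7, coupler=2, output=5
sorted: s=2 (shortest), l=9 (longest), p+q=12
s + l = 11 vs p + q = 12
s + l < p + q (Grashof) with shortest = coupler link → Grashof double-rocker

Grashof double-rocker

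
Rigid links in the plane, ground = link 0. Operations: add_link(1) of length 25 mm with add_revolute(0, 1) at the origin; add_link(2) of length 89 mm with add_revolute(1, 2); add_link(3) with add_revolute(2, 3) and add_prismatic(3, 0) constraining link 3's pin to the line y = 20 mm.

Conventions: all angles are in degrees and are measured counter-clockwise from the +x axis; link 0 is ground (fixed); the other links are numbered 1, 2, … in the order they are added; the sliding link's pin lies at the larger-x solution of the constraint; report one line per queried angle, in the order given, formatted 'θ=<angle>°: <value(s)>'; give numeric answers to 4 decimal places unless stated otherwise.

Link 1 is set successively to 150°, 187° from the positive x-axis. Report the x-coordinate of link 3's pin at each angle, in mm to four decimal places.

geometry: r = 25 mm, L = 89 mm, e = 20 mm
θ=150°: crank pin P = (r cos θ, r sin θ) = (-21.650635, 12.500000)
θ=150°: h = r sin θ − e = 12.500000 − 20 = -7.500000
θ=150°: x = r cos θ + √(L² − h²) = -21.650635 + 88.683426 = 67.032791
θ=187°: crank pin P = (r cos θ, r sin θ) = (-24.813654, -3.046734)
θ=187°: h = r sin θ − e = -3.046734 − 20 = -23.046734
θ=187°: x = r cos θ + √(L² − h²) = -24.813654 + 85.964226 = 61.150572

θ=150°: 67.0328
θ=187°: 61.1506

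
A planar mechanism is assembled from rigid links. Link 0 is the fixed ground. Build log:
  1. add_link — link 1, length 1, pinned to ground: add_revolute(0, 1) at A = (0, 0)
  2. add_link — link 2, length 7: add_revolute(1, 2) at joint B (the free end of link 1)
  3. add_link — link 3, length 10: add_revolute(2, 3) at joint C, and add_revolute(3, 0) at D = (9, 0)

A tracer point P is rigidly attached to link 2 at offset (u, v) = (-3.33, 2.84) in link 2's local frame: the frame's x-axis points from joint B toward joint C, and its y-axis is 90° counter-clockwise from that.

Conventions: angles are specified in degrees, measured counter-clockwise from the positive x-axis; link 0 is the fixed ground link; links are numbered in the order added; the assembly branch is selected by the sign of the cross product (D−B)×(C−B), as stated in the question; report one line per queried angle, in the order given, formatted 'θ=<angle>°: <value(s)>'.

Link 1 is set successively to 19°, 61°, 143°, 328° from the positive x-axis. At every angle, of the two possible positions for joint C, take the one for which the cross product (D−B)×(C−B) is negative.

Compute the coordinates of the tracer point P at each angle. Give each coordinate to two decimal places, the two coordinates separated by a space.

A=(0,0), D=(9.00,0)
θ=19°: B = A + 1.00·(cos19°, sin19°) = (0.9455, 0.3256)
θ=19°: |BD| = 8.0611
θ=19°: circle(B,7.00) ∩ circle(D,10.00): a=0.8672, h=6.9461
θ=19°:   candidates: C₊=(2.0925,7.2310) cross=55.993; C₋=(1.5314,-6.6499) cross=-55.993
θ=19°:   branch - wants cross < 0 → take C=(1.5314,-6.6499) (cross=-55.993)
θ=19°: ex = (C−B)/|BC| = (0.0837,-0.9965); ey = (0.9965,0.0837)
θ=19°: P = B + -3.33·ex + 2.84·ey = (3.4968,3.8816)
θ=61°: B = A + 1.00·(cos61°, sin61°) = (0.4848, 0.8746)
θ=61°: |BD| = 8.5600
θ=61°: circle(B,7.00) ∩ circle(D,10.00): a=1.3010, h=6.8780
θ=61°:   candidates: C₊=(2.4818,7.5837) cross=58.876; C₋=(1.0763,-6.1003) cross=-58.876
θ=61°:   branch - wants cross < 0 → take C=(1.0763,-6.1003) (cross=-58.876)
θ=61°: ex = (C−B)/|BC| = (0.0845,-0.9964); ey = (0.9964,0.0845)
θ=61°: P = B + -3.33·ex + 2.84·ey = (3.0333,4.4327)
θ=143°: B = A + 1.00·(cos143°, sin143°) = (-0.7986, 0.6018)
θ=143°: |BD| = 9.8171
θ=143°: circle(B,7.00) ∩ circle(D,10.00): a=2.3110, h=6.6075
θ=143°:   candidates: C₊=(1.9131,7.0552) cross=64.867; C₋=(1.1030,-6.1349) cross=-64.867
θ=143°:   branch - wants cross < 0 → take C=(1.1030,-6.1349) (cross=-64.867)
θ=143°: ex = (C−B)/|BC| = (0.2717,-0.9624); ey = (0.9624,0.2717)
θ=143°: P = B + -3.33·ex + 2.84·ey = (1.0299,4.5781)
θ=328°: B = A + 1.00·(cos328°, sin328°) = (0.8480, -0.5299)
θ=328°: |BD| = 8.1692
θ=328°: circle(B,7.00) ∩ circle(D,10.00): a=0.9631, h=6.9334
θ=328°:   candidates: C₊=(1.3593,6.4514) cross=56.640; C₋=(2.2589,-7.3863) cross=-56.640
θ=328°:   branch - wants cross < 0 → take C=(2.2589,-7.3863) (cross=-56.640)
θ=328°: ex = (C−B)/|BC| = (0.2015,-0.9795); ey = (0.9795,0.2015)
θ=328°: P = B + -3.33·ex + 2.84·ey = (2.9586,3.3041)

θ=19°: 3.50 3.88
θ=61°: 3.03 4.43
θ=143°: 1.03 4.58
θ=328°: 2.96 3.30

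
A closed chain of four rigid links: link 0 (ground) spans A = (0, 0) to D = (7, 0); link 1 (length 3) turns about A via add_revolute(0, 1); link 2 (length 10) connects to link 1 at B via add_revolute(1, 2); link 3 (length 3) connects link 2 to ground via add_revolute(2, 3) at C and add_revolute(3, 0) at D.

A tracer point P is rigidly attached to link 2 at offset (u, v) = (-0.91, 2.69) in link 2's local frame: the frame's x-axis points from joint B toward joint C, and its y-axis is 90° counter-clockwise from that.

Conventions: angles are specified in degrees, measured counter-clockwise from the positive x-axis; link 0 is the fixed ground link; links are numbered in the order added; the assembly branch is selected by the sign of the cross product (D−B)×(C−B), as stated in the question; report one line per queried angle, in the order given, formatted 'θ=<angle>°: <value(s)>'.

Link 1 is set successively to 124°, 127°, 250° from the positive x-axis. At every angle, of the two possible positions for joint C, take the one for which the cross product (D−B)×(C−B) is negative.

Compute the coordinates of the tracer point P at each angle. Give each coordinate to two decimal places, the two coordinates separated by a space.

A=(0,0), D=(7.00,0)
θ=124°: B = A + 3.00·(cos124°, sin124°) = (-1.6776, 2.4871)
θ=124°: |BD| = 9.0270
θ=124°: circle(B,10.00) ∩ circle(D,3.00): a=9.5539, h=2.9534
θ=124°:   candidates: C₊=(8.3203,2.6939) cross=26.660; C₋=(6.6929,-2.9842) cross=-26.660
θ=124°:   branch - wants cross < 0 → take C=(6.6929,-2.9842) (cross=-26.660)
θ=124°: ex = (C−B)/|BC| = (0.8370,-0.5471); ey = (0.5471,0.8370)
θ=124°: P = B + -0.91·ex + 2.69·ey = (-0.9675,5.2367)
θ=127°: B = A + 3.00·(cos127°, sin127°) = (-1.8054, 2.3959)
θ=127°: |BD| = 9.1256
θ=127°: circle(B,10.00) ∩ circle(D,3.00): a=9.5488, h=2.9700
θ=127°:   candidates: C₊=(8.1881,2.7547) cross=27.103; C₋=(6.6286,-2.9769) cross=-27.103
θ=127°:   branch - wants cross < 0 → take C=(6.6286,-2.9769) (cross=-27.103)
θ=127°: ex = (C−B)/|BC| = (0.8434,-0.5373); ey = (0.5373,0.8434)
θ=127°: P = B + -0.91·ex + 2.69·ey = (-1.1277,5.1536)
θ=250°: B = A + 3.00·(cos250°, sin250°) = (-1.0261, -2.8191)
θ=250°: |BD| = 8.5068
θ=250°: circle(B,10.00) ∩ circle(D,3.00): a=9.6021, h=2.7929
θ=250°:   candidates: C₊=(7.1079,2.9981) cross=23.759; C₋=(8.9590,-2.2721) cross=-23.759
θ=250°:   branch - wants cross < 0 → take C=(8.9590,-2.2721) (cross=-23.759)
θ=250°: ex = (C−B)/|BC| = (0.9985,0.0547); ey = (-0.0547,0.9985)
θ=250°: P = B + -0.91·ex + 2.69·ey = (-2.0818,-0.1829)

θ=124°: -0.97 5.24
θ=127°: -1.13 5.15
θ=250°: -2.08 -0.18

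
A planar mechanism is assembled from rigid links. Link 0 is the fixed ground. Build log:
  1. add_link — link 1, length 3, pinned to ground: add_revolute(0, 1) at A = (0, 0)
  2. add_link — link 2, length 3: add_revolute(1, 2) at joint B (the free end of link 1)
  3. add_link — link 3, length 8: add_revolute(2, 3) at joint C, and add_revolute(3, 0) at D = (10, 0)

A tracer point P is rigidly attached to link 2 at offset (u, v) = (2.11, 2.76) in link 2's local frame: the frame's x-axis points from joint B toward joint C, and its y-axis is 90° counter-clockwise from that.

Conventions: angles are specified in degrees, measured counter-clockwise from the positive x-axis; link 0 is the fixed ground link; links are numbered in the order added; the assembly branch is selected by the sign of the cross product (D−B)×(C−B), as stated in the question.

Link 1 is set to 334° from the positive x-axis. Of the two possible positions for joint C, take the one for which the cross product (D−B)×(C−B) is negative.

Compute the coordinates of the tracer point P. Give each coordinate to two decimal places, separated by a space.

A=(0,0), D=(10.00,0)
B = A + 3.00·(cos334°, sin334°) = (2.6964, -1.3151)
|BD| = 7.4211
circle(B,3.00) ∩ circle(D,8.00): a=0.0049, h=3.0000
  candidates: C₊=(2.1695,1.6383) cross=22.263; C₋=(3.2328,-4.2668) cross=-22.263
  branch - wants cross < 0 → take C=(3.2328,-4.2668) (cross=-22.263)
ex = (C−B)/|BC| = (0.1788,-0.9839); ey = (0.9839,0.1788)
P = B + 2.11·ex + 2.76·ey = (5.7892,-2.8976)

5.79 -2.90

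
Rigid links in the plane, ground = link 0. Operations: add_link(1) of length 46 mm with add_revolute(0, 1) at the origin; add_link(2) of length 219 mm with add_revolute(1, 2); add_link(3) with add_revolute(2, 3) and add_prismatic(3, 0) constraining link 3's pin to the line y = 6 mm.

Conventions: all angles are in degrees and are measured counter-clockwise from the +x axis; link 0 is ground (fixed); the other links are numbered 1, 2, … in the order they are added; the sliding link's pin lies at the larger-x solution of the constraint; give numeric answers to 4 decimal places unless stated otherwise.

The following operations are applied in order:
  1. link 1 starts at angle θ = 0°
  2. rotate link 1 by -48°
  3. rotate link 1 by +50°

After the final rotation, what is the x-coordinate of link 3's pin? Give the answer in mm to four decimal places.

geometry: r = 46 mm, L = 219 mm, e = 6 mm; θ starts at 0°
rotate link 1 by -48°: θ ← 0° -48° = -48°
rotate link 1 by +50°: θ ← -48° +50° = 2°
crank pin P = (r cos θ, r sin θ) = (45.971978, 1.605377)
h = r sin θ − e = 1.605377 − 6 = -4.394623
x = r cos θ + √(L² − h²) = 45.971978 + 218.955903 = 264.927881

264.9279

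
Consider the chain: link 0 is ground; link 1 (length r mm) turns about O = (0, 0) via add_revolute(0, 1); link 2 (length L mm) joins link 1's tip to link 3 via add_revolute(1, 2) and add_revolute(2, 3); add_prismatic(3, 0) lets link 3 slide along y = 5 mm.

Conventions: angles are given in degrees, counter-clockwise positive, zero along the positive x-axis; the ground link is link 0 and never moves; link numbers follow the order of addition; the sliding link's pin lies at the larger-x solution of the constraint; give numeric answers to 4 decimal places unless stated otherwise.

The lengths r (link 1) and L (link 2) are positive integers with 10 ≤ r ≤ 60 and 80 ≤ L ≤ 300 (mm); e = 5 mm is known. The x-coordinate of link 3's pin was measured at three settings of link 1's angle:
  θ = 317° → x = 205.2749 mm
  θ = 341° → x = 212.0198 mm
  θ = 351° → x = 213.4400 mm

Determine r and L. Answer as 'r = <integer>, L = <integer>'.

constraint per measurement: (x − r cos θ)² + (r sin θ − e)² = L²
subtracting the θ₁ and θ₂ equations cancels the r² and L² terms:
r = (x₁² − x₂²) / (2[(x₁cos θ₁ + e sin θ₁) − (x₂cos θ₂ + e sin θ₂)]) = 27.0001 → r = 27
L² = (x₁ − r cos θ₁)² + (r sin θ₁ − e)² = 34968.9820 → L = 187.0000 → L = 187
check at θ₃=351°: x = 213.4400 (printed 213.4400) ✓

r = 27, L = 187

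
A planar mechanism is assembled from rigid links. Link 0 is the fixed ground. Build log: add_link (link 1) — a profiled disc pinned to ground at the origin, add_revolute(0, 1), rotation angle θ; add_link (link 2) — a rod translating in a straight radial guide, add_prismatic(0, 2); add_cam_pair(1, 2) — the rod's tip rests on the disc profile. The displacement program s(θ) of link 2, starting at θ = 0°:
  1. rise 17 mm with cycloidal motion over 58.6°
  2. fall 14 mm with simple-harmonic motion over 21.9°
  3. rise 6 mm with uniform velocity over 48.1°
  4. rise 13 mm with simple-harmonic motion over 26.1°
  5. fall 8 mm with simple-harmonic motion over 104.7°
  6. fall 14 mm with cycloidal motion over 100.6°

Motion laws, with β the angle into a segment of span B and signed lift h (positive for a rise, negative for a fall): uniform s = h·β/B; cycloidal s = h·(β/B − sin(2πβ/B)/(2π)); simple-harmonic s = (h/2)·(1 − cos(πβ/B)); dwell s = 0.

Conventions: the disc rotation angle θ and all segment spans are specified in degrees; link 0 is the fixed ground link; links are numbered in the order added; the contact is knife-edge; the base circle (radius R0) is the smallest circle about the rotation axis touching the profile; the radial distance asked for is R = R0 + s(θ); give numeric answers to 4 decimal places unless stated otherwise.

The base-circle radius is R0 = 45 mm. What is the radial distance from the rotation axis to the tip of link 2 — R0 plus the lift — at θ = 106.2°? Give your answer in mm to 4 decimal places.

seg 1 [0°–58.6°] cycloidal, h=17: full span → s += 17 → s = 17.0000
seg 2 [58.6°–80.5°] simple-harmonic, h=-14: full span → s += -14 → s = 3.0000
seg 3 [80.5°–128.6°] uniform, h=6: θ=106.2° here. β=25.7, B=48.1. 6·25.7/48.1 = 3.2058 → s = 6.2058
R = R0 + s = 45 + 6.2058 = 51.2058

51.2058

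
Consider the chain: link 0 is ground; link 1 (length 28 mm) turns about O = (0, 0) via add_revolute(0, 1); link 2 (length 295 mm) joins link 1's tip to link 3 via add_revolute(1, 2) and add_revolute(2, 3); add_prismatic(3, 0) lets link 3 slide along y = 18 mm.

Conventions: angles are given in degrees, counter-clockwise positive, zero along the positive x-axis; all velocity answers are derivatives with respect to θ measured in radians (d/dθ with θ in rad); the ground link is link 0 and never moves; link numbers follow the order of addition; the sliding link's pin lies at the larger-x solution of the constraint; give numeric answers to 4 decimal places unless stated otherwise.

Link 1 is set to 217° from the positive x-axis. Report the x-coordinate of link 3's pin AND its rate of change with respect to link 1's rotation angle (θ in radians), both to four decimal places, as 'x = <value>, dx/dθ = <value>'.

geometry: r = 28 mm, L = 295 mm, e = 18 mm
crank pin P = (r cos θ, r sin θ) = (-22.361794, -16.850821)
h = r sin θ − e = -16.850821 − 18 = -34.850821
x = r cos θ + √(L² − h²) = -22.361794 + 292.934157 = 270.572363
dx/dθ = −r sin θ − h·r cos θ/√(L² − h²) (θ in radians; h = -34.850821) = 14.190404

x = 270.5724, dx/dθ = 14.1904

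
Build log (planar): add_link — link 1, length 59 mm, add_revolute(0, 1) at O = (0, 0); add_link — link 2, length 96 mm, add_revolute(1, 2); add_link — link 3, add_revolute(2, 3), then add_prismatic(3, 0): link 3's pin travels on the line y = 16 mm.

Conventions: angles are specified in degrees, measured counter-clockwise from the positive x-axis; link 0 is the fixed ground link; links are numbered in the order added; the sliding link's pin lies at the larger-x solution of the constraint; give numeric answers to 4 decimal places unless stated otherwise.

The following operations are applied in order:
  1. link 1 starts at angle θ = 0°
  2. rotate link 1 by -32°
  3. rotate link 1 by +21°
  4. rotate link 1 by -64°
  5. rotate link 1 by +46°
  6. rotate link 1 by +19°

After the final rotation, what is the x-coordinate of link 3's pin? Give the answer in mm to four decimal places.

geometry: r = 59 mm, L = 96 mm, e = 16 mm; θ starts at 0°
rotate link 1 by -32°: θ ← 0° -32° = -32°
rotate link 1 by +21°: θ ← -32° +21° = -11°
rotate link 1 by -64°: θ ← -11° -64° = -75°
rotate link 1 by +46°: θ ← -75° +46° = -29°
rotate link 1 by +19°: θ ← -29° +19° = -10°
crank pin P = (r cos θ, r sin θ) = (58.103657, -10.245242)
h = r sin θ − e = -10.245242 − 16 = -26.245242
x = r cos θ + √(L² − h²) = 58.103657 + 92.342770 = 150.446428

150.4464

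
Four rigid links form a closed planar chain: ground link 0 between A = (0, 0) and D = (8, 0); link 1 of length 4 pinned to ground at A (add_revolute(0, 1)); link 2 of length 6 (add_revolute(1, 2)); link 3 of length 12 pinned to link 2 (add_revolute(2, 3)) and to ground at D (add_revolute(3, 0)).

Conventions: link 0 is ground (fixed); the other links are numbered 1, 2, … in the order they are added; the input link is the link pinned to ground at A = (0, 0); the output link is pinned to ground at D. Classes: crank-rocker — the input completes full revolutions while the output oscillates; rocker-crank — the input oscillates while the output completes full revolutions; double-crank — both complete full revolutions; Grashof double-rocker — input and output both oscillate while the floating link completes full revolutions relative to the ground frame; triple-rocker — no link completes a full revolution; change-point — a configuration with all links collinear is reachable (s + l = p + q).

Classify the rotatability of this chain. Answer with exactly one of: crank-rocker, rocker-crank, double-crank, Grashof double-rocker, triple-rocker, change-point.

lengths: ground=8, input=4, coupler=6, output=12
sorted: s=4 (shortest), l=12 (longest), p+q=14
s + l = 16 vs p + q = 14
s + l > p + q → non-Grashof → no link fully rotates → triple-rocker

triple-rocker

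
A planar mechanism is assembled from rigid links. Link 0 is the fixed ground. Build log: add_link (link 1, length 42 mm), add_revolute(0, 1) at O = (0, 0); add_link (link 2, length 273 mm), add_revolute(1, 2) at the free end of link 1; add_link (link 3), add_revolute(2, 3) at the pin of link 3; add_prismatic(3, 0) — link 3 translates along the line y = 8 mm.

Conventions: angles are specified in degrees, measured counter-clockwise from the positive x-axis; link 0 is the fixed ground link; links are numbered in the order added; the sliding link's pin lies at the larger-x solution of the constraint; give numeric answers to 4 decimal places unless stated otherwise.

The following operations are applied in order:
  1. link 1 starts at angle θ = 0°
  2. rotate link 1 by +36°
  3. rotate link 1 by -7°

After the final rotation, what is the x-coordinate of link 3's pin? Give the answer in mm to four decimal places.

geometry: r = 42 mm, L = 273 mm, e = 8 mm; θ starts at 0°
rotate link 1 by +36°: θ ← 0° +36° = 36°
rotate link 1 by -7°: θ ← 36° -7° = 29°
crank pin P = (r cos θ, r sin θ) = (36.734028, 20.362004)
h = r sin θ − e = 20.362004 − 8 = 12.362004
x = r cos θ + √(L² − h²) = 36.734028 + 272.719968 = 309.453996

309.4540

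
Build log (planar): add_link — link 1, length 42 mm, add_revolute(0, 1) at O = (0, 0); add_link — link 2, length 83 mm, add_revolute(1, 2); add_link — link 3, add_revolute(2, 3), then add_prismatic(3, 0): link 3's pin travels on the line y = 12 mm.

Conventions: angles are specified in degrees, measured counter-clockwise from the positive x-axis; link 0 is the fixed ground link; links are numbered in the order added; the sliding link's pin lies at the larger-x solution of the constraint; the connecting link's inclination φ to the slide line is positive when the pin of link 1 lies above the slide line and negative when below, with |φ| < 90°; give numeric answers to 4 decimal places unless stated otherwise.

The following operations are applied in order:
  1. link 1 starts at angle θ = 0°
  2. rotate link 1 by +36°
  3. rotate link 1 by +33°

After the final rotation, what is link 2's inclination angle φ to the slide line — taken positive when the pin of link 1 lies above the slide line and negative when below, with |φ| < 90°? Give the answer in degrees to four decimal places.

geometry: r = 42 mm, L = 83 mm, e = 12 mm; θ starts at 0°
rotate link 1 by +36°: θ ← 0° +36° = 36°
rotate link 1 by +33°: θ ← 36° +33° = 69°
h = r sin θ − e = 39.210378 − 12 = 27.210378
sin φ = h / L = 27.210378 / 83 = 0.32783588
φ = arcsin(0.32783588) = 19.137475°

19.1375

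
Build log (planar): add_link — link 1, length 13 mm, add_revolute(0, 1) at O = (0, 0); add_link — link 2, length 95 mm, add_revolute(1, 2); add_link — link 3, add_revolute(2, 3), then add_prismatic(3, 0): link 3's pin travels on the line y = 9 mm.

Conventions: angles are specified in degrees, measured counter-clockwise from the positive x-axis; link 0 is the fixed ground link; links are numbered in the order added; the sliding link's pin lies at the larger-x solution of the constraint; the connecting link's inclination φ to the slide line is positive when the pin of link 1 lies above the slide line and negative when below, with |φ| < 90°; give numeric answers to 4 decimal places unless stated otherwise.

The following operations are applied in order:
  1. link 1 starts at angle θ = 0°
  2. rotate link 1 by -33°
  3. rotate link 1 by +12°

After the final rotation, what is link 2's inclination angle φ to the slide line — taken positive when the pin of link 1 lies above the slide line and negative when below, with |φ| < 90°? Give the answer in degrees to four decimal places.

geometry: r = 13 mm, L = 95 mm, e = 9 mm; θ starts at 0°
rotate link 1 by -33°: θ ← 0° -33° = -33°
rotate link 1 by +12°: θ ← -33° +12° = -21°
h = r sin θ − e = -4.658783 − 9 = -13.658783
sin φ = h / L = -13.658783 / 95 = -0.14377667
φ = arcsin(-0.14377667) = -8.266445°

-8.2664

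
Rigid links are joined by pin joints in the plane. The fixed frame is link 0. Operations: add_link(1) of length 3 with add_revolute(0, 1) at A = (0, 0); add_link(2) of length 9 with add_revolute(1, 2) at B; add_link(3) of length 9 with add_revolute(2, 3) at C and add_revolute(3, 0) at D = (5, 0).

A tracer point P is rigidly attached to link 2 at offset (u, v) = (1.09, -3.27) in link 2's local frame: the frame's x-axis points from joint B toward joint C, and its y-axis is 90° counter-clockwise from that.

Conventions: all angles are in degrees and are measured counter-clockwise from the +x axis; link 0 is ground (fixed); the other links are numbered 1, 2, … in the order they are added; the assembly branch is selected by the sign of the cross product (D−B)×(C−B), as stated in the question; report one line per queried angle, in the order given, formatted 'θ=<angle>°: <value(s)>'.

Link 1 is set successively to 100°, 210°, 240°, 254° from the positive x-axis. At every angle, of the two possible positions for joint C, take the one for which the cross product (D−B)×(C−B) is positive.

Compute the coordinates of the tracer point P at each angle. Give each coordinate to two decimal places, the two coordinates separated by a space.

A=(0,0), D=(5.00,0)
θ=100°: B = A + 3.00·(cos100°, sin100°) = (-0.5209, 2.9544)
θ=100°: |BD| = 6.2617
θ=100°: circle(B,9.00) ∩ circle(D,9.00): a=3.1309, h=8.4379
θ=100°:   candidates: C₊=(6.2207,8.9168) cross=52.836; C₋=(-1.7416,-5.9624) cross=-52.836
θ=100°:   branch + wants cross > 0 → take C=(6.2207,8.9168) (cross=52.836)
θ=100°: ex = (C−B)/|BC| = (0.7491,0.6625); ey = (-0.6625,0.7491)
θ=100°: P = B + 1.09·ex + -3.27·ey = (2.4619,1.2271)
θ=210°: B = A + 3.00·(cos210°, sin210°) = (-2.5981, -1.5000)
θ=210°: |BD| = 7.7447
θ=210°: circle(B,9.00) ∩ circle(D,9.00): a=3.8724, h=8.1243
θ=210°:   candidates: C₊=(-0.3726,7.2205) cross=62.921; C₋=(2.7745,-8.7205) cross=-62.921
θ=210°:   branch + wants cross > 0 → take C=(-0.3726,7.2205) (cross=62.921)
θ=210°: ex = (C−B)/|BC| = (0.2473,0.9689); ey = (-0.9689,0.2473)
θ=210°: P = B + 1.09·ex + -3.27·ey = (0.8399,-1.2525)
θ=240°: B = A + 3.00·(cos240°, sin240°) = (-1.5000, -2.5981)
θ=240°: |BD| = 7.0000
θ=240°: circle(B,9.00) ∩ circle(D,9.00): a=3.5000, h=8.2916
θ=240°:   candidates: C₊=(-1.3274,6.4003) cross=58.041; C₋=(4.8274,-8.9983) cross=-58.041
θ=240°:   branch + wants cross > 0 → take C=(-1.3274,6.4003) (cross=58.041)
θ=240°: ex = (C−B)/|BC| = (0.0192,0.9998); ey = (-0.9998,0.0192)
θ=240°: P = B + 1.09·ex + -3.27·ey = (1.7903,-1.5710)
θ=254°: B = A + 3.00·(cos254°, sin254°) = (-0.8269, -2.8838)
θ=254°: |BD| = 6.5015
θ=254°: circle(B,9.00) ∩ circle(D,9.00): a=3.2507, h=8.3924
θ=254°:   candidates: C₊=(-1.6360,6.0798) cross=54.563; C₋=(5.8091,-8.9636) cross=-54.563
θ=254°:   branch + wants cross > 0 → take C=(-1.6360,6.0798) (cross=54.563)
θ=254°: ex = (C−B)/|BC| = (-0.0899,0.9960); ey = (-0.9960,-0.0899)
θ=254°: P = B + 1.09·ex + -3.27·ey = (2.3319,-1.5042)

θ=100°: 2.46 1.23
θ=210°: 0.84 -1.25
θ=240°: 1.79 -1.57
θ=254°: 2.33 -1.50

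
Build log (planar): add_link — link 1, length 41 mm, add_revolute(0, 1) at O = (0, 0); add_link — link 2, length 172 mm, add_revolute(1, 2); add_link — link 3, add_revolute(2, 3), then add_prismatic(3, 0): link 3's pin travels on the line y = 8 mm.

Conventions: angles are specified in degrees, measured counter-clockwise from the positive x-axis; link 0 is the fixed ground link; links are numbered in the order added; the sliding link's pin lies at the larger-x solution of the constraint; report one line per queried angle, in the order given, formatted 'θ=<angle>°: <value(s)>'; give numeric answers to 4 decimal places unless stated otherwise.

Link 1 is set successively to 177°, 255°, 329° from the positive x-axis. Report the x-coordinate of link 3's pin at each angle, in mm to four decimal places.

geometry: r = 41 mm, L = 172 mm, e = 8 mm
θ=177°: crank pin P = (r cos θ, r sin θ) = (-40.943811, 2.145774)
θ=177°: h = r sin θ − e = 2.145774 − 8 = -5.854226
θ=177°: x = r cos θ + √(L² − h²) = -40.943811 + 171.900343 = 130.956532
θ=255°: crank pin P = (r cos θ, r sin θ) = (-10.611581, -39.602959)
θ=255°: h = r sin θ − e = -39.602959 − 8 = -47.602959
θ=255°: x = r cos θ + √(L² − h²) = -10.611581 + 165.281452 = 154.669871
θ=329°: crank pin P = (r cos θ, r sin θ) = (35.143859, -21.116561)
θ=329°: h = r sin θ − e = -21.116561 − 8 = -29.116561
θ=329°: x = r cos θ + √(L² − h²) = 35.143859 + 169.517627 = 204.661486

θ=177°: 130.9565
θ=255°: 154.6699
θ=329°: 204.6615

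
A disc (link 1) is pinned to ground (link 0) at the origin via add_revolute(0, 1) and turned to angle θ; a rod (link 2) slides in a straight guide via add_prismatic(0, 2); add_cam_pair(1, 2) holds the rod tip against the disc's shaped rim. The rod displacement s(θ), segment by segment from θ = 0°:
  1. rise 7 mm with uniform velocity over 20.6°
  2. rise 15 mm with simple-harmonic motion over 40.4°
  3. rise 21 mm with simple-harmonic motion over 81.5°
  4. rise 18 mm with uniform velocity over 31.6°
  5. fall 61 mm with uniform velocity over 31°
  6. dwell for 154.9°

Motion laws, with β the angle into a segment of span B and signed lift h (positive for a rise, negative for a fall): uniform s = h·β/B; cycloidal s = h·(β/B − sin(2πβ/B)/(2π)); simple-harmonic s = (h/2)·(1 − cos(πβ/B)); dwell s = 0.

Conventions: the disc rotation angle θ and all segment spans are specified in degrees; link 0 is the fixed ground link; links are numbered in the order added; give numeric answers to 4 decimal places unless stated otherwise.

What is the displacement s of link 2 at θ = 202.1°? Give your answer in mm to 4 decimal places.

segment 1 (0° to 20.6°, uniform, h = 7) is passed completely: s = 0.0000 + (7) = 7.0000
segment 2 (20.6° to 61°, simple-harmonic, h = 15) is passed completely: s = 7.0000 + (15) = 22.0000
segment 3 (61° to 142.5°, simple-harmonic, h = 21) is passed completely: s = 22.0000 + (21) = 43.0000
segment 4 (142.5° to 174.1°, uniform, h = 18) is passed completely: s = 43.0000 + (18) = 61.0000
θ = 202.1° falls in segment 5 (174.1° to 205.1°, uniform, h = -61): β = 202.1 − 174.1 = 28°, B = 31°; Δs = -61·28/31 = -55.0968; s = 61.0000 − 55.0968 = 5.9032

5.9032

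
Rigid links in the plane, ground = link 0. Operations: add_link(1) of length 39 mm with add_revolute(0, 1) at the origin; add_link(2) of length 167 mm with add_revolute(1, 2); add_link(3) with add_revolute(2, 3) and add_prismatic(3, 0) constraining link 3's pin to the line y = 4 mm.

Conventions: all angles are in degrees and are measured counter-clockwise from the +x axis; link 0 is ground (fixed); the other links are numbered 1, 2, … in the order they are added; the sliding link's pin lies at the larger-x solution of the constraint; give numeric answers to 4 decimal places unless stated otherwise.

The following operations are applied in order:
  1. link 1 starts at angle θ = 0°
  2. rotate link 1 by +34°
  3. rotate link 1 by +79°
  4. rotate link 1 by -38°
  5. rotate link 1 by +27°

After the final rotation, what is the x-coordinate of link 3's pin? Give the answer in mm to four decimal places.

geometry: r = 39 mm, L = 167 mm, e = 4 mm; θ starts at 0°
rotate link 1 by +34°: θ ← 0° +34° = 34°
rotate link 1 by +79°: θ ← 34° +79° = 113°
rotate link 1 by -38°: θ ← 113° -38° = 75°
rotate link 1 by +27°: θ ← 75° +27° = 102°
crank pin P = (r cos θ, r sin θ) = (-8.108556, 38.147756)
h = r sin θ − e = 38.147756 − 4 = 34.147756
x = r cos θ + √(L² − h²) = -8.108556 + 163.471498 = 155.362942

155.3629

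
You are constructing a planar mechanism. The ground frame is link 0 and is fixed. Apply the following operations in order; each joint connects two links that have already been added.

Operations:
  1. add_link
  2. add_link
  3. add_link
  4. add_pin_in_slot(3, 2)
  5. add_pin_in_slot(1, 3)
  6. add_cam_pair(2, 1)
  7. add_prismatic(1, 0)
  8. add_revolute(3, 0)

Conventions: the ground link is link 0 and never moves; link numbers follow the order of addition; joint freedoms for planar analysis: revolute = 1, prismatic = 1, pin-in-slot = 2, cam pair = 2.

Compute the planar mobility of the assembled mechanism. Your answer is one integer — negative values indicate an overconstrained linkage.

(L,J1,J2)=(1,0,0); link0 fixed
link1: (2,0,0)
link2: (3,0,0)
link3: (4,0,0)
PS 3-2 [J2]: (4,0,1)
PS 1-3 [J2]: (4,0,2)
C 2-1 [J2]: (4,0,3)
P 1-0 [J1]: (4,1,3)
R 3-0 [J1]: (4,2,3)
Grübler: 3·3 − 2·2 − 3 = 2

M = 2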